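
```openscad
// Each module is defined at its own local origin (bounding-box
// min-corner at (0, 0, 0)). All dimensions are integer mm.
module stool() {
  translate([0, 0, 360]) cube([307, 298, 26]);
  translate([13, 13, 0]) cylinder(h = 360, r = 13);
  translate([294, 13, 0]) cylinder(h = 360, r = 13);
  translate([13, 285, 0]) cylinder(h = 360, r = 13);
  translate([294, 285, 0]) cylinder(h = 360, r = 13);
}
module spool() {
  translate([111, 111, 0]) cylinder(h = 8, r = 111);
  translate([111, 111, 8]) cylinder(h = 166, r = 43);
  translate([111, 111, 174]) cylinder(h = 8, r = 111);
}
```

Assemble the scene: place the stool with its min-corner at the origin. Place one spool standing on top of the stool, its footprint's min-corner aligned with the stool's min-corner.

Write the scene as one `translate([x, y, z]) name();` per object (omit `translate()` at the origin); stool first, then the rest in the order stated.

stool();
translate([0, 0, 386]) spool();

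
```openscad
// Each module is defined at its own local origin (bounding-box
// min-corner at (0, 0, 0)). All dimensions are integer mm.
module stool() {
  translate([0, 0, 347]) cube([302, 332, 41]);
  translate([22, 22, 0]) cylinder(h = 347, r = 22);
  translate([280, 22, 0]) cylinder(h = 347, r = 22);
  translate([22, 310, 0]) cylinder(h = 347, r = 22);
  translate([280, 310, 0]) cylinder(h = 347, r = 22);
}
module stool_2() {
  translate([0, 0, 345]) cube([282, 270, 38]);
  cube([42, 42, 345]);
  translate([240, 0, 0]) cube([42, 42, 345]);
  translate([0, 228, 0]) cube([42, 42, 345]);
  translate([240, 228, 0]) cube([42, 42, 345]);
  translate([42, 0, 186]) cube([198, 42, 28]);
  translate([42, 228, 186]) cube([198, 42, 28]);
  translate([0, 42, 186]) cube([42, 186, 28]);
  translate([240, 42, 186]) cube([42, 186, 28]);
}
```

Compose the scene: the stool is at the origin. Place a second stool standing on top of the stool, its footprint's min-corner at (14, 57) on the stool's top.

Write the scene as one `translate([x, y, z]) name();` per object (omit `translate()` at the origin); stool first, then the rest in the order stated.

stool();
translate([14, 57, 388]) stool_2();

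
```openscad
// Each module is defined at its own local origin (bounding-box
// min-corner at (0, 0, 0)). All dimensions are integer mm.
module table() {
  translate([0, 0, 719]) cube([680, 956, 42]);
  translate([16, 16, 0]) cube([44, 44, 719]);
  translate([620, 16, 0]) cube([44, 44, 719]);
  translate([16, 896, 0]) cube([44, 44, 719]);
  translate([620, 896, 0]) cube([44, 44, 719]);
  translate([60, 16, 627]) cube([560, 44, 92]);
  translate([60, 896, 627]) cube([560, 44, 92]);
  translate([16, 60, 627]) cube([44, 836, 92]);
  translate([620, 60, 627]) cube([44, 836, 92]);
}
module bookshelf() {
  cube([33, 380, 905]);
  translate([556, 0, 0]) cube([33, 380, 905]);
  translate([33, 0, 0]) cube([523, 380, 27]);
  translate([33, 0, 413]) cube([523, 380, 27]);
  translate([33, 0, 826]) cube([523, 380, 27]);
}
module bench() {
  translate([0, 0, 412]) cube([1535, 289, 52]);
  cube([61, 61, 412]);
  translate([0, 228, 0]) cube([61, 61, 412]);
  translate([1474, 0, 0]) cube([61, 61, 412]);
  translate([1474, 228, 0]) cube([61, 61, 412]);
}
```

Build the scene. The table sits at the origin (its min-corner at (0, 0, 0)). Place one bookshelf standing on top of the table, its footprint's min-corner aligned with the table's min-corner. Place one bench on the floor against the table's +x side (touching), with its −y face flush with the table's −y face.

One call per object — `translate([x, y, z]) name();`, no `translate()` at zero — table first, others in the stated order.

table();
translate([0, 0, 761]) bookshelf();
translate([680, 0, 0]) bench();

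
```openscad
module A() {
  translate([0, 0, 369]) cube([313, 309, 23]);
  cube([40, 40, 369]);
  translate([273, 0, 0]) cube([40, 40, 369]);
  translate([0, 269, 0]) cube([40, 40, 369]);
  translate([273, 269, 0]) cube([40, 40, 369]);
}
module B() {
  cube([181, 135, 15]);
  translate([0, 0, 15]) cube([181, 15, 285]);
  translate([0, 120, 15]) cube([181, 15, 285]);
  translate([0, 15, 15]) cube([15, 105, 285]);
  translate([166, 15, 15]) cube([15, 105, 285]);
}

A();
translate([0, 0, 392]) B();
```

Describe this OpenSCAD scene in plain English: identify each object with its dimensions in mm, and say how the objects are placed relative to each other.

A is a simple wooden stool: a rectangular seat 313 mm (x) by 309 mm (y), 23 mm thick, top face at z = 392 mm, on four square legs, each 40×40 mm in cross-section. The legs rest on z = 0, each flush with a corner of the seat.

B is an open storage box with external size 181×135×300 mm and wall thickness 15 mm (the base is also 15 mm thick). The base covers the whole footprint; the four walls stand on the base, with the y-facing walls full-width and the x-facing walls fitting between their inner faces.

The open box is on top of the stool.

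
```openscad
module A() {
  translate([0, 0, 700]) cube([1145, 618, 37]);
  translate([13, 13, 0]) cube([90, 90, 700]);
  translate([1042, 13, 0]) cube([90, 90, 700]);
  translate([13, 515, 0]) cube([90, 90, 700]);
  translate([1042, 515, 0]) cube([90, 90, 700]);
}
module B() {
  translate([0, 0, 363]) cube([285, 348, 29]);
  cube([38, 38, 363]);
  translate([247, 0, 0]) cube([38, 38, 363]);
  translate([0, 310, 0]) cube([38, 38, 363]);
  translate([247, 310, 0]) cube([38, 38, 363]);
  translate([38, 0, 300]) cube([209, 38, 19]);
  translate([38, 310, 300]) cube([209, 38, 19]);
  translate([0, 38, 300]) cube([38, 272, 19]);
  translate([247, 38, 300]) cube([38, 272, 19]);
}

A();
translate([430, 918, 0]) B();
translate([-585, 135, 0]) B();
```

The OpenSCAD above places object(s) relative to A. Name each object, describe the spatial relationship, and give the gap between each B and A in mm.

Each stool's nearest face is 300 mm from the table's bounding box.

A is a table. B is a stool. Two stools sit around the table at the +y, −x sides. The gap between each stool and the table is 300 mm.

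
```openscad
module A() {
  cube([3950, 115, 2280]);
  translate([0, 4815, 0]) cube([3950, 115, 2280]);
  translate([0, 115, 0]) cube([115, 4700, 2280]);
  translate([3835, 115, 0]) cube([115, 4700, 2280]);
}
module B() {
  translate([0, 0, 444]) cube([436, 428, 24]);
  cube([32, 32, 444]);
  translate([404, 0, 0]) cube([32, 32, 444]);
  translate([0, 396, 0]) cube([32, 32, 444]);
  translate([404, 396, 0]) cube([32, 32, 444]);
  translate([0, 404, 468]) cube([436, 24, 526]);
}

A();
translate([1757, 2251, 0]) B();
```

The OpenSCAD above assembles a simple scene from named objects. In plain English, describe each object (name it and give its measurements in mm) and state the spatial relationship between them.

A is the wall frame of a small rectangular building: four walls, each 2280 mm tall and 115 mm thick, enclosing a footprint 3950 mm (x) by 4930 mm (y) outside-to-outside, with no floor or roof. The front and back walls (the −y and +y sides) span the full width; the two side walls fit between them.

B is a chair. The seat is a 436×428×24 mm slab with its top at z = 468 mm, on four 32×32 mm corner legs (flush with the seat edges, standing on z = 0). A flat backrest 24 mm thick, 526 mm tall, spans the full seat width and rises from the seat top along its +y edge, rear face flush with the rear of the seat.

The chair sits inside the house frame, centred.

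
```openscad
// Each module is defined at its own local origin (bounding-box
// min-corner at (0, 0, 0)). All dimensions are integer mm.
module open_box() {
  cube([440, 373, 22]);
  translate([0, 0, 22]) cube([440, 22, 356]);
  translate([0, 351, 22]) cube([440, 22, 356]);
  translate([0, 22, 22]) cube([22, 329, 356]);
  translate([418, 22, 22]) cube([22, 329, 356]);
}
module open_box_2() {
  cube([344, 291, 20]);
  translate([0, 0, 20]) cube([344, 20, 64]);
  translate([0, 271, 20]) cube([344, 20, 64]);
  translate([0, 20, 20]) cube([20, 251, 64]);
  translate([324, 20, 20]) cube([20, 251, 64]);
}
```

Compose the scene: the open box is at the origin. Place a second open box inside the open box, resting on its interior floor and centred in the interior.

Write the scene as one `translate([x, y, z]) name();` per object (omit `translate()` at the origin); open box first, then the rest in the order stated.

open_box();
translate([48, 41, 22]) open_box_2();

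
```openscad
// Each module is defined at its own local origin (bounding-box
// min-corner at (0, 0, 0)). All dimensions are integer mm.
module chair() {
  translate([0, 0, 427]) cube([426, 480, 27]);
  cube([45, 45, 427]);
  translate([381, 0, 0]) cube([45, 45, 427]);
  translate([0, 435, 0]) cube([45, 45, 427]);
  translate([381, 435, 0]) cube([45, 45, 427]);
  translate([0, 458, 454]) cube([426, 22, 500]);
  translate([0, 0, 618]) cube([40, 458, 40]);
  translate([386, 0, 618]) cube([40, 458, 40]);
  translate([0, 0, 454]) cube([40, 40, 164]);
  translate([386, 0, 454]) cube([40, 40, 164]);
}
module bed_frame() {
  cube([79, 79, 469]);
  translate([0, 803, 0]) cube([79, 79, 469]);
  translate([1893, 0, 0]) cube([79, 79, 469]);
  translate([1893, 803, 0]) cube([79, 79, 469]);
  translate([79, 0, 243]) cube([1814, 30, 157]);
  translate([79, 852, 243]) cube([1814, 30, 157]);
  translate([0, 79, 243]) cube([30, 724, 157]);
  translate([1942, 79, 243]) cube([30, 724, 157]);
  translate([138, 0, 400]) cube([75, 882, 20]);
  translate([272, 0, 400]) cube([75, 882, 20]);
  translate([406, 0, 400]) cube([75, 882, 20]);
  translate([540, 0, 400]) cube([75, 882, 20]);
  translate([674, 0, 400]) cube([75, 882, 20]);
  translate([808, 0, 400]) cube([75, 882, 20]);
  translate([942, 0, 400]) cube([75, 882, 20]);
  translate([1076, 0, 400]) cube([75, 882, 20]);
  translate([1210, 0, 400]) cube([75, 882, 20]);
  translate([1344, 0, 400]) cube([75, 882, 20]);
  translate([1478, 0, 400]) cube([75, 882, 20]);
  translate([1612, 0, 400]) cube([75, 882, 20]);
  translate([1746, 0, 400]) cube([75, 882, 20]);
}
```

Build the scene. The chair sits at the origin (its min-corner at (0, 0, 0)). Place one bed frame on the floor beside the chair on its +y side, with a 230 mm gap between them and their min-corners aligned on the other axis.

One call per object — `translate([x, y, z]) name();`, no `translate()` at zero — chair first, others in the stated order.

chair();
translate([0, 710, 0]) bed_frame();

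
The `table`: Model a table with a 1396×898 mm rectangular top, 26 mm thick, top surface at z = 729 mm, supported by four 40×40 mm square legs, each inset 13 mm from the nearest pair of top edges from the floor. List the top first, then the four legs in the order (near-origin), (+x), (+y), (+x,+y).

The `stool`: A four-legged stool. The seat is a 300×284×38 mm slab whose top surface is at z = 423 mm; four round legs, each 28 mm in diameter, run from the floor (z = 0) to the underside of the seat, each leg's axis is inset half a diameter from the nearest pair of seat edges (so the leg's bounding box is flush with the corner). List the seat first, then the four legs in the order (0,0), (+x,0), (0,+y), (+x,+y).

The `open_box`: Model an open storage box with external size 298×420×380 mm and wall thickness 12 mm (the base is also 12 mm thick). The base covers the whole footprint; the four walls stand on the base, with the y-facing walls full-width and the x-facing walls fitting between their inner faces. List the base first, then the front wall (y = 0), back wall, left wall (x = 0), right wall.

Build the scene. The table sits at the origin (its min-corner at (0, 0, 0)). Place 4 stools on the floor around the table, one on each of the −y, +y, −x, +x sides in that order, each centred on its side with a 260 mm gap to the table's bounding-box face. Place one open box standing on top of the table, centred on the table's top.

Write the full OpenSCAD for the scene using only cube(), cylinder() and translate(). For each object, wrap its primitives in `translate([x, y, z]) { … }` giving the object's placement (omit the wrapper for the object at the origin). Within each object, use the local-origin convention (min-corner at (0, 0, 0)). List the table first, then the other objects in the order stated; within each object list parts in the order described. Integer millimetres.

translate([0, 0, 703]) cube([1396, 898, 26]);
translate([13, 13, 0]) cube([40, 40, 703]);
translate([1343, 13, 0]) cube([40, 40, 703]);
translate([13, 845, 0]) cube([40, 40, 703]);
translate([1343, 845, 0]) cube([40, 40, 703]);
translate([548, -544, 0]) {
  translate([0, 0, 385]) cube([300, 284, 38]);
  translate([14, 14, 0]) cylinder(h = 385, r = 14);
  translate([286, 14, 0]) cylinder(h = 385, r = 14);
  translate([14, 270, 0]) cylinder(h = 385, r = 14);
  translate([286, 270, 0]) cylinder(h = 385, r = 14);
}
translate([548, 1158, 0]) {
  translate([0, 0, 385]) cube([300, 284, 38]);
  translate([14, 14, 0]) cylinder(h = 385, r = 14);
  translate([286, 14, 0]) cylinder(h = 385, r = 14);
  translate([14, 270, 0]) cylinder(h = 385, r = 14);
  translate([286, 270, 0]) cylinder(h = 385, r = 14);
}
translate([-560, 307, 0]) {
  translate([0, 0, 385]) cube([300, 284, 38]);
  translate([14, 14, 0]) cylinder(h = 385, r = 14);
  translate([286, 14, 0]) cylinder(h = 385, r = 14);
  translate([14, 270, 0]) cylinder(h = 385, r = 14);
  translate([286, 270, 0]) cylinder(h = 385, r = 14);
}
translate([1656, 307, 0]) {
  translate([0, 0, 385]) cube([300, 284, 38]);
  translate([14, 14, 0]) cylinder(h = 385, r = 14);
  translate([286, 14, 0]) cylinder(h = 385, r = 14);
  translate([14, 270, 0]) cylinder(h = 385, r = 14);
  translate([286, 270, 0]) cylinder(h = 385, r = 14);
}
translate([549, 239, 729]) {
  cube([298, 420, 12]);
  translate([0, 0, 12]) cube([298, 12, 368]);
  translate([0, 408, 12]) cube([298, 12, 368]);
  translate([0, 12, 12]) cube([12, 396, 368]);
  translate([286, 12, 12]) cube([12, 396, 368]);
}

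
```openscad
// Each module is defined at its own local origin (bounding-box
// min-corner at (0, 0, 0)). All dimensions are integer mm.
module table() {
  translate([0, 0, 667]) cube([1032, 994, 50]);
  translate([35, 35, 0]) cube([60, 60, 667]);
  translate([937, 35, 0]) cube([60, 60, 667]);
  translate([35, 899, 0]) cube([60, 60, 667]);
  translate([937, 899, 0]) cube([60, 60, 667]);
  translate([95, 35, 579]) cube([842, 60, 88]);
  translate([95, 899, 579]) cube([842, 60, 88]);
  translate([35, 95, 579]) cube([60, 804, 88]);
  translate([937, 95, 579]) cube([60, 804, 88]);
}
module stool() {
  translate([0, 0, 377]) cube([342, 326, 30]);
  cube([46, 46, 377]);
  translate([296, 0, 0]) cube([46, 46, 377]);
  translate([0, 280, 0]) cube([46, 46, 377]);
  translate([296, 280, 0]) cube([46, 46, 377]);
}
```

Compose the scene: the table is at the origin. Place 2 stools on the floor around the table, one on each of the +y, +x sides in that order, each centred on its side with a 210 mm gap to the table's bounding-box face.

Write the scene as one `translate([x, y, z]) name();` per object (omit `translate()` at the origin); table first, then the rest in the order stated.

table();
translate([345, 1204, 0]) stool();
translate([1242, 334, 0]) stool();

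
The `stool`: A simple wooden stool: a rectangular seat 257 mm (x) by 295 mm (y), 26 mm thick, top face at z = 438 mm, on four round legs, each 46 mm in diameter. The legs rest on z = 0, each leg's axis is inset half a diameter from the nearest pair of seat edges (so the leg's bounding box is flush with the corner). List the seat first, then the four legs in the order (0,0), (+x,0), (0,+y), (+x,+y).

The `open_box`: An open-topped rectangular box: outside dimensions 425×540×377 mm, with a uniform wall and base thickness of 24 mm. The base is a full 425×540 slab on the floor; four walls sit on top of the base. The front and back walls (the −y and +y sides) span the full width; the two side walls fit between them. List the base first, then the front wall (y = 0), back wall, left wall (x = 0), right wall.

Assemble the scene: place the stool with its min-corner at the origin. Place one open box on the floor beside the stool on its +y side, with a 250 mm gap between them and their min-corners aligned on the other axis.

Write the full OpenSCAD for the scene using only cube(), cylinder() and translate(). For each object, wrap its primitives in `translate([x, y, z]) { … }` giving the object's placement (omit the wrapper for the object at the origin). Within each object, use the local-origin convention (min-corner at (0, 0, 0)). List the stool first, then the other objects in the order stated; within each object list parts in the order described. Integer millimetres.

translate([0, 0, 412]) cube([257, 295, 26]);
translate([23, 23, 0]) cylinder(h = 412, r = 23);
translate([234, 23, 0]) cylinder(h = 412, r = 23);
translate([23, 272, 0]) cylinder(h = 412, r = 23);
translate([234, 272, 0]) cylinder(h = 412, r = 23);
translate([0, 545, 0]) {
  cube([425, 540, 24]);
  translate([0, 0, 24]) cube([425, 24, 353]);
  translate([0, 516, 24]) cube([425, 24, 353]);
  translate([0, 24, 24]) cube([24, 492, 353]);
  translate([401, 24, 24]) cube([24, 492, 353]);
}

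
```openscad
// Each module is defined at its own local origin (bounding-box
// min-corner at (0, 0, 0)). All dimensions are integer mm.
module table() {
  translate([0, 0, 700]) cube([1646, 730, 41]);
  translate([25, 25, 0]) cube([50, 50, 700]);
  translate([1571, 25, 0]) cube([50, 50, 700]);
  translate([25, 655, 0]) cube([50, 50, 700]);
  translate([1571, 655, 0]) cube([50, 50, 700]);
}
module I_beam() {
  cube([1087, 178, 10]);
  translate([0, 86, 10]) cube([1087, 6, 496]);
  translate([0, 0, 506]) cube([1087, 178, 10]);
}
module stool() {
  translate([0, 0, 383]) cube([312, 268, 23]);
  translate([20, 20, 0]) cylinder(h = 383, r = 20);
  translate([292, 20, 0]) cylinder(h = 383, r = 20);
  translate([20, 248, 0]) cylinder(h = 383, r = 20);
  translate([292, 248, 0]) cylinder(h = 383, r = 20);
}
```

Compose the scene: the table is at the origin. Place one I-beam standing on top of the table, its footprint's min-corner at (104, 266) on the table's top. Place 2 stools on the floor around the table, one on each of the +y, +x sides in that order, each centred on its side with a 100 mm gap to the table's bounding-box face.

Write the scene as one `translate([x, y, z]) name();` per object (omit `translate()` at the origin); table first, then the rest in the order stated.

table();
translate([104, 266, 741]) I_beam();
translate([667, 830, 0]) stool();
translate([1746, 231, 0]) stool();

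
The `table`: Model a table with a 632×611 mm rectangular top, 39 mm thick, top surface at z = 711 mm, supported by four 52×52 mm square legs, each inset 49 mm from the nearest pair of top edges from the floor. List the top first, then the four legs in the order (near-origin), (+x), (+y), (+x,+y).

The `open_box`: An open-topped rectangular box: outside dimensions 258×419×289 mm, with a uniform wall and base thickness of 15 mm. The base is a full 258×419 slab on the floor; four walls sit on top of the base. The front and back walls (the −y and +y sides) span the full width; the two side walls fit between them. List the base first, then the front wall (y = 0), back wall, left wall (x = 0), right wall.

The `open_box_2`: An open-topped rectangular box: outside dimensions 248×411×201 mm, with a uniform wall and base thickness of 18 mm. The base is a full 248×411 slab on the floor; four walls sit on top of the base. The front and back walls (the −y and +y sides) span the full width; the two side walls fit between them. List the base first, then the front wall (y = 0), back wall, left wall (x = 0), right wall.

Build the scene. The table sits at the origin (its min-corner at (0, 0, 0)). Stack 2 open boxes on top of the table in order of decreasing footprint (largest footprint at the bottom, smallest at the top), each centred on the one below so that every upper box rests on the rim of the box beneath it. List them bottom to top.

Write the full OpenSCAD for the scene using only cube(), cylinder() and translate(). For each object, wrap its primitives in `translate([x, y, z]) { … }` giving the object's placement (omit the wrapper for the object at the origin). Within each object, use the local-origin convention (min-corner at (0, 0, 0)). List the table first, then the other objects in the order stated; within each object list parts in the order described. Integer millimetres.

translate([0, 0, 672]) cube([632, 611, 39]);
translate([49, 49, 0]) cube([52, 52, 672]);
translate([531, 49, 0]) cube([52, 52, 672]);
translate([49, 510, 0]) cube([52, 52, 672]);
translate([531, 510, 0]) cube([52, 52, 672]);
translate([187, 96, 711]) {
  cube([258, 419, 15]);
  translate([0, 0, 15]) cube([258, 15, 274]);
  translate([0, 404, 15]) cube([258, 15, 274]);
  translate([0, 15, 15]) cube([15, 389, 274]);
  translate([243, 15, 15]) cube([15, 389, 274]);
}
translate([192, 100, 1000]) {
  cube([248, 411, 18]);
  translate([0, 0, 18]) cube([248, 18, 183]);
  translate([0, 393, 18]) cube([248, 18, 183]);
  translate([0, 18, 18]) cube([18, 375, 183]);
  translate([230, 18, 18]) cube([18, 375, 183]);
}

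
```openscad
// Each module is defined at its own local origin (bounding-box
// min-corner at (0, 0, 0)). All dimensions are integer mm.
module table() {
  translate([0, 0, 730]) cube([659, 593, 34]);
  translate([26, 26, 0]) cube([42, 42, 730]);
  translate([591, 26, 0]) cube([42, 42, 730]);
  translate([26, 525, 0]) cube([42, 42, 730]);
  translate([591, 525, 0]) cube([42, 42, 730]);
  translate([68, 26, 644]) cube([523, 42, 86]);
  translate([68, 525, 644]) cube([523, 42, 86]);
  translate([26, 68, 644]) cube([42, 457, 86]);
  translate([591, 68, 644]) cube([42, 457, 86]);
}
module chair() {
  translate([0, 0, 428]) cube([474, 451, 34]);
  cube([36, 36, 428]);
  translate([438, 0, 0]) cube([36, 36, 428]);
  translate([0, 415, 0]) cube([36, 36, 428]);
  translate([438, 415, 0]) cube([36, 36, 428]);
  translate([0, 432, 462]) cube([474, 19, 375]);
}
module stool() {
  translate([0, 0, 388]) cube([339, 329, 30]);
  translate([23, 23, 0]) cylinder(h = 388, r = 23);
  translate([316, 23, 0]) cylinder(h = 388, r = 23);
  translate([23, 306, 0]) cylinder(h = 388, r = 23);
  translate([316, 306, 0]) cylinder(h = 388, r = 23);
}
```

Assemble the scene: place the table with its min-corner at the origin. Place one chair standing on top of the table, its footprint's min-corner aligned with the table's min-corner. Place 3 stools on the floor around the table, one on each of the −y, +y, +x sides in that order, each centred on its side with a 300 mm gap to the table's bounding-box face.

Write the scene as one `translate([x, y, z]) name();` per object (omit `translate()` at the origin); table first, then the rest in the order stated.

table();
translate([0, 0, 764]) chair();
translate([160, -629, 0]) stool();
translate([160, 893, 0]) stool();
translate([959, 132, 0]) stool();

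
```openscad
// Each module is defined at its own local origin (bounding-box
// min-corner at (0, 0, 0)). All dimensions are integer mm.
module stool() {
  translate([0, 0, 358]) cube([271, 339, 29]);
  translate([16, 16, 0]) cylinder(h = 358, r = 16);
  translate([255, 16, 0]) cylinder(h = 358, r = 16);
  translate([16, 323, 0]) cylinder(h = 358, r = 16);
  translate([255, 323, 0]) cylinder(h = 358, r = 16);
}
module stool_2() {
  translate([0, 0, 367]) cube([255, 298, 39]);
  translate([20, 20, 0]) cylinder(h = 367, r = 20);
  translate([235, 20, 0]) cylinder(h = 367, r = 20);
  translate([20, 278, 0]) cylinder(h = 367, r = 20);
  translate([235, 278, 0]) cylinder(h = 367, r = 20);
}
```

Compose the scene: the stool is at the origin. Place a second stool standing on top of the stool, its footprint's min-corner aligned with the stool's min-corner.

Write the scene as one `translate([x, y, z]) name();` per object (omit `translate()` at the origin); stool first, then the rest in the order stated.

stool();
translate([0, 0, 387]) stool_2();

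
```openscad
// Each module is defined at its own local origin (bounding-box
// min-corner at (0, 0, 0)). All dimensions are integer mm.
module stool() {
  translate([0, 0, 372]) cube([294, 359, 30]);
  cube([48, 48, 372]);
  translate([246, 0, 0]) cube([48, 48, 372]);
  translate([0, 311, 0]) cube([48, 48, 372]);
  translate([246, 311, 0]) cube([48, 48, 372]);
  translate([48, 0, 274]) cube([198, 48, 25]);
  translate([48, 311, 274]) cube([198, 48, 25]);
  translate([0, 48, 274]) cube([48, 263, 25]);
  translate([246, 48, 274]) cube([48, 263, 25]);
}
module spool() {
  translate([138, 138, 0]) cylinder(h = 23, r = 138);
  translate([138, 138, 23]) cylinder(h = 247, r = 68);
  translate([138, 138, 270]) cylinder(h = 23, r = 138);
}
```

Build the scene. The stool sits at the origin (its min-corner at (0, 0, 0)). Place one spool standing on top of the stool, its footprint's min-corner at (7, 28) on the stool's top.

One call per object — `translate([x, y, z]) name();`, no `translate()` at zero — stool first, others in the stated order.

stool();
translate([7, 28, 402]) spool();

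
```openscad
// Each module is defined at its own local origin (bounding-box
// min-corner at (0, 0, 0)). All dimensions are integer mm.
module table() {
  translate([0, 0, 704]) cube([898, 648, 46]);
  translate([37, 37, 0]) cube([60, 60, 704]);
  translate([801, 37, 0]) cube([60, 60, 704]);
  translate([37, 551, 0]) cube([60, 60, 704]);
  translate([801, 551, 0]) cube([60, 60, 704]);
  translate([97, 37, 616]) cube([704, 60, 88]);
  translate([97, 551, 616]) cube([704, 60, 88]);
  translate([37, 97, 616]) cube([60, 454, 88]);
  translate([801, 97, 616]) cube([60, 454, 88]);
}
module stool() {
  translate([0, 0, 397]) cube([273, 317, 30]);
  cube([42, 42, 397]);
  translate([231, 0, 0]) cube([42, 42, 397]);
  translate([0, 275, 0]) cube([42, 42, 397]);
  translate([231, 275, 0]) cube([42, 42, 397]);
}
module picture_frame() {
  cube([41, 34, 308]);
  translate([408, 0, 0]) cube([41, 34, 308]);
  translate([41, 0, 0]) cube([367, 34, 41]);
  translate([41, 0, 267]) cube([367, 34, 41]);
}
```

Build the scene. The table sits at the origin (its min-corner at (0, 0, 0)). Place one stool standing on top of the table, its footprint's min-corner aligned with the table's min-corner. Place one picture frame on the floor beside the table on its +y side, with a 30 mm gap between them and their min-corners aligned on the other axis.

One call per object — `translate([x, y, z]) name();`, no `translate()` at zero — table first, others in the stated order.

table();
translate([0, 0, 750]) stool();
translate([0, 678, 0]) picture_frame();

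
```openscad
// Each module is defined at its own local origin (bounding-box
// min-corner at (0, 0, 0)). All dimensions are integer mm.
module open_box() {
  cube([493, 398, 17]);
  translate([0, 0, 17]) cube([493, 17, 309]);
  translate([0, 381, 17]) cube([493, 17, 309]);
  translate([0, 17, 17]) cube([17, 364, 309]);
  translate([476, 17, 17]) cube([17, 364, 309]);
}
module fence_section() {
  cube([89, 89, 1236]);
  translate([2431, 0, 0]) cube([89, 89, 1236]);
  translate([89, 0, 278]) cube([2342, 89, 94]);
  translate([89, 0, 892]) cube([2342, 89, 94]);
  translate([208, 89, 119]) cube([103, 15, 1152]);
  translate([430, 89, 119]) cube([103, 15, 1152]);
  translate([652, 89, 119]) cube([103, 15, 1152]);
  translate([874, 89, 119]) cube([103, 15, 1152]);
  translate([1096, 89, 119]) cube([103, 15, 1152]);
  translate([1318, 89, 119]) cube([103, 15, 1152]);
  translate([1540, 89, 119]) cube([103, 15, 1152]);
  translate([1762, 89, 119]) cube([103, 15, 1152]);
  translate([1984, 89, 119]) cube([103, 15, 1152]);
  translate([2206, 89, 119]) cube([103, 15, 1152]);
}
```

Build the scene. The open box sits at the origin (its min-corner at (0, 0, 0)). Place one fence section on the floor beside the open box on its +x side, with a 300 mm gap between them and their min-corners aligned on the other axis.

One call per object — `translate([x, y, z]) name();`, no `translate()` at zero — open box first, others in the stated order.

open_box();
translate([793, 0, 0]) fence_section();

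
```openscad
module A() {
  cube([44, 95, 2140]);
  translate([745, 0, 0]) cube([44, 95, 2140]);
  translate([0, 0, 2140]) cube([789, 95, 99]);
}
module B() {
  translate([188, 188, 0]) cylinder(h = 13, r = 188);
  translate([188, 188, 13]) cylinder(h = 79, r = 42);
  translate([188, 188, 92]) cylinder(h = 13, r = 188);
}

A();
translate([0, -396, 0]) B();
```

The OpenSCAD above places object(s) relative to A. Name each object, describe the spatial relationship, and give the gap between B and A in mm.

The spool's nearest face is 20 mm from the door frame's −y face.

A is a door frame. B is a spool. The spool is on the floor beside the door frame on its −y side. The gap between the spool and the door frame is 20 mm.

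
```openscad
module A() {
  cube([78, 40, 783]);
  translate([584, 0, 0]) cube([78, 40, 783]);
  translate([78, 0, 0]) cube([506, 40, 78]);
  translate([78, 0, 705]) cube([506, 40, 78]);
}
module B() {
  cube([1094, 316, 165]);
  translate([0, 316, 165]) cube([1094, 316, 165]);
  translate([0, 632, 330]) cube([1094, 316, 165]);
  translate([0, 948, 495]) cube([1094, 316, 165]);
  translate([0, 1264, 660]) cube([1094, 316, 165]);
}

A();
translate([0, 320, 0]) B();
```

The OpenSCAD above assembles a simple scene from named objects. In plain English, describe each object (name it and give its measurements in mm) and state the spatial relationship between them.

A is a picture frame with a 506×627 mm rectangular opening (x by z) and a uniform 78 mm border on every side. Frame depth is 40 mm along y. It is built from two vertical stiles running the full outside height and two horizontal rails spanning the gap between the stiles.

B is a run of 5 identical solid stair steps. Each tread is 1094×316 mm and each step block is 165 mm high. Step 1 rests on the floor; step k is offset from step 1 by (k−1)×316 mm in y and (k−1)×165 mm in z.

The staircase is on the floor beside the picture frame on its +y side.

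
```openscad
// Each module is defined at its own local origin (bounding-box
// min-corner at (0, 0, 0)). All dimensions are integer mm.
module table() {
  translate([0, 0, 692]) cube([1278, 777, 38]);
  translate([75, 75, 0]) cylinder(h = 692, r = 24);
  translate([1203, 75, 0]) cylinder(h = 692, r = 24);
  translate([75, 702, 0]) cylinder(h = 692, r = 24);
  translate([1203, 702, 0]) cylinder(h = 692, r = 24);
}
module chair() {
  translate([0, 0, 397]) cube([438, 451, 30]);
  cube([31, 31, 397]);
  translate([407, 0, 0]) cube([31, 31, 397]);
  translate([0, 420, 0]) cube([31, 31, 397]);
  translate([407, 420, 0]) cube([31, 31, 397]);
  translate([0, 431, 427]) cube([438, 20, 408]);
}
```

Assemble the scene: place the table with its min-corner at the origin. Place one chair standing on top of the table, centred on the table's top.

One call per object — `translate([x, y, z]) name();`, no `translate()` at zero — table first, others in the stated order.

table();
translate([420, 163, 730]) chair();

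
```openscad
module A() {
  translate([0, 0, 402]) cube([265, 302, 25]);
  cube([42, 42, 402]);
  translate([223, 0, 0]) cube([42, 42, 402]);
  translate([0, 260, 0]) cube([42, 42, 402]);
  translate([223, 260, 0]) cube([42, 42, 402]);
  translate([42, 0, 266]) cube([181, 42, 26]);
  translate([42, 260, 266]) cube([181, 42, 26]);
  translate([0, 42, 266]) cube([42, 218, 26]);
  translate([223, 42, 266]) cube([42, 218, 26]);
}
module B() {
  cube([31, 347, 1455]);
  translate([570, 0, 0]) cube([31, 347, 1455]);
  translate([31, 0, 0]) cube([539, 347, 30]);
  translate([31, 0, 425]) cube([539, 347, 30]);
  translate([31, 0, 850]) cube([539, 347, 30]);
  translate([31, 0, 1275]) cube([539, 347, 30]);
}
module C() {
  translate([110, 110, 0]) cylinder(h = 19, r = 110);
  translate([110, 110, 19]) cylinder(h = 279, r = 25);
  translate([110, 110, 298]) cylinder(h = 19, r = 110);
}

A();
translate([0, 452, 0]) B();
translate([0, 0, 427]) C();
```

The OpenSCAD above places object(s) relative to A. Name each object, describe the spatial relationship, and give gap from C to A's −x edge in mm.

A is a stool. B is a bookshelf. C is a spool. The bookshelf is on the floor beside the stool on its +y side. The spool is on top of the stool. The gap from the spool to the stool's −x edge is 0 mm.

The spool's min-x is at 0; the stool's min-x is 0; gap = 0 mm.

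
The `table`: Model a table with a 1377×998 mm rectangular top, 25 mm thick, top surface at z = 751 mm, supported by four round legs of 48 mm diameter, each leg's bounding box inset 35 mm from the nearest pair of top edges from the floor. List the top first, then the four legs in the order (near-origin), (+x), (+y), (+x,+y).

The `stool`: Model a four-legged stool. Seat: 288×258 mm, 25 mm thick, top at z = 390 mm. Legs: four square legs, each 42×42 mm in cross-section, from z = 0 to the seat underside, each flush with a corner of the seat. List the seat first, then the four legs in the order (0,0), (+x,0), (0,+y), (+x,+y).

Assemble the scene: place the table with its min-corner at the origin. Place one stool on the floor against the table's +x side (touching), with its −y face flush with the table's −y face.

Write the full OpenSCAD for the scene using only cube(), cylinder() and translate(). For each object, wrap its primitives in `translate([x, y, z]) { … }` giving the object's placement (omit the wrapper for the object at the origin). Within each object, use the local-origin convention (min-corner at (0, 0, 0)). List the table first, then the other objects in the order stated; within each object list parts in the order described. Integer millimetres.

translate([0, 0, 726]) cube([1377, 998, 25]);
translate([59, 59, 0]) cylinder(h = 726, r = 24);
translate([1318, 59, 0]) cylinder(h = 726, r = 24);
translate([59, 939, 0]) cylinder(h = 726, r = 24);
translate([1318, 939, 0]) cylinder(h = 726, r = 24);
translate([1377, 0, 0]) {
  translate([0, 0, 365]) cube([288, 258, 25]);
  cube([42, 42, 365]);
  translate([246, 0, 0]) cube([42, 42, 365]);
  translate([0, 216, 0]) cube([42, 42, 365]);
  translate([246, 216, 0]) cube([42, 42, 365]);
}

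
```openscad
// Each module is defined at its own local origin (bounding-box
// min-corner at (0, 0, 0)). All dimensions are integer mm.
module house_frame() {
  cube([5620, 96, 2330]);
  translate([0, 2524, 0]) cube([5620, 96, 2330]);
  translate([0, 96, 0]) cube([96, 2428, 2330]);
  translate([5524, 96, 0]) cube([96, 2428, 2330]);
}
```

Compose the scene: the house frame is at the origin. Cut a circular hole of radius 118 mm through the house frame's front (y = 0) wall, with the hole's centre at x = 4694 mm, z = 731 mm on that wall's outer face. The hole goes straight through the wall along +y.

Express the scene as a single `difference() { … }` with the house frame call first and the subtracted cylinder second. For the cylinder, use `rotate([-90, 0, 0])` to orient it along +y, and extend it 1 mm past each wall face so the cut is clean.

difference() {
  house_frame();
  translate([4694, -1, 731]) rotate([-90, 0, 0]) cylinder(h = 98, r = 118);
}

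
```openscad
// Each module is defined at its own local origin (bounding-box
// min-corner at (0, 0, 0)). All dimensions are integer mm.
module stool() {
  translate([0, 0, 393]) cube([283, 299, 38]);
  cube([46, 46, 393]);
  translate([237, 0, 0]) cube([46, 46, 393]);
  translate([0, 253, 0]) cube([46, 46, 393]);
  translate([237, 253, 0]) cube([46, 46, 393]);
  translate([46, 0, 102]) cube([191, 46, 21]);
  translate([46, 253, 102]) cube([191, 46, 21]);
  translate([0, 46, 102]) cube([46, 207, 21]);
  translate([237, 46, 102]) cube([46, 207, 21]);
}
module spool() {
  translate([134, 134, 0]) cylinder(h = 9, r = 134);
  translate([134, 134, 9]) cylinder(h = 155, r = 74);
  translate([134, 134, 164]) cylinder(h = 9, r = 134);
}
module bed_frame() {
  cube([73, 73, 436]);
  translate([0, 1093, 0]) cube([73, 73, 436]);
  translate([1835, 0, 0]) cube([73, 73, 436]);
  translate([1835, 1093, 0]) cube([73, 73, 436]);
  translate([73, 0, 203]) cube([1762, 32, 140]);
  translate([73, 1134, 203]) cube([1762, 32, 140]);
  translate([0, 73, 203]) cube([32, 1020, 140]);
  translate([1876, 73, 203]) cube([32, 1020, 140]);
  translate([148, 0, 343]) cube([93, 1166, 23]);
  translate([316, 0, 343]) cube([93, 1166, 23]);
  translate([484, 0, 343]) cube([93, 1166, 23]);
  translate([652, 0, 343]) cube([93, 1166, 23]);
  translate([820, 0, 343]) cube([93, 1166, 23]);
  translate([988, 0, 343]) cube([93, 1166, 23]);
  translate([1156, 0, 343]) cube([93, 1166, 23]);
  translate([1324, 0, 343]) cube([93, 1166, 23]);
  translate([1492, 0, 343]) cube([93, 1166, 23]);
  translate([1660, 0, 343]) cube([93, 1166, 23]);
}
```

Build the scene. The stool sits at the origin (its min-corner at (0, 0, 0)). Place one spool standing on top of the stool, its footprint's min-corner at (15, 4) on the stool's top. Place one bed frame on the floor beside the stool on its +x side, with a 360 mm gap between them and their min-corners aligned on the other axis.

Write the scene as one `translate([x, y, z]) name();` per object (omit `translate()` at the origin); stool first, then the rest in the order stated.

stool();
translate([15, 4, 431]) spool();
translate([643, 0, 0]) bed_frame();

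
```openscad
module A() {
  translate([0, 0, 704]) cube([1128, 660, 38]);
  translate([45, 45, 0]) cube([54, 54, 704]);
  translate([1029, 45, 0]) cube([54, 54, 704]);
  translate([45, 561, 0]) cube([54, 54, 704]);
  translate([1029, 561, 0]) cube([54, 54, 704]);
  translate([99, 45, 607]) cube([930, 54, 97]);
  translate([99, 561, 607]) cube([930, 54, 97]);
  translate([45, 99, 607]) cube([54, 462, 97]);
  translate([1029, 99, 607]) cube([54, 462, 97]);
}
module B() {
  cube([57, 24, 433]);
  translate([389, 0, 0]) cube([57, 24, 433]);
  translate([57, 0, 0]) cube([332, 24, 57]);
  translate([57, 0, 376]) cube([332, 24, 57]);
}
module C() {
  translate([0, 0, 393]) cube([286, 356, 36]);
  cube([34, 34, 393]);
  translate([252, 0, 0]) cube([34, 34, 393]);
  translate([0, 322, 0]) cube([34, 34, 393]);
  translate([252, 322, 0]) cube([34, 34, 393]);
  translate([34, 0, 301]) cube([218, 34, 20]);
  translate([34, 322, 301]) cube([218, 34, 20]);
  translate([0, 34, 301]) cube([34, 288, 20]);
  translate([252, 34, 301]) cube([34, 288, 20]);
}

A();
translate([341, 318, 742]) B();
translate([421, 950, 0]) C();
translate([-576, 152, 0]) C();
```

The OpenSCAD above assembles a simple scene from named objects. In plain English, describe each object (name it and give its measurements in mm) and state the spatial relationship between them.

A is a rectangular dining table. The top is 1128×660×38 mm with its upper surface at z = 742 mm. It stands on four 54×54 mm square legs, each inset 45 mm from the nearest pair of top edges, running from the floor to the underside of the top. Four apron rails, 54 mm thick and 97 mm tall, run between adjacent legs with their top edges flush with the underside of the top and their outer faces flush with the legs' outer faces.

B is a picture frame with a 332×319 mm rectangular opening (x by z) and a uniform 57 mm border on every side. Frame depth is 24 mm along y. It is built from two vertical stiles running the full outside height and two horizontal rails spanning the gap between the stiles.

C is a four-legged stool. The seat is a 286×356×36 mm slab whose top surface is at z = 429 mm; four square legs, each 34×34 mm in cross-section, run from the floor (z = 0) to the underside of the seat, each flush with a corner of the seat. Four stretchers, 34 mm wide and 20 mm tall, connect adjacent legs with their undersides at z = 301 mm, each running between the inner faces of the legs it joins and aligned with the legs' outer faces on the other axis.

The picture frame is on top of the table, centred. Two stools sit around the table at the +y, −x sides.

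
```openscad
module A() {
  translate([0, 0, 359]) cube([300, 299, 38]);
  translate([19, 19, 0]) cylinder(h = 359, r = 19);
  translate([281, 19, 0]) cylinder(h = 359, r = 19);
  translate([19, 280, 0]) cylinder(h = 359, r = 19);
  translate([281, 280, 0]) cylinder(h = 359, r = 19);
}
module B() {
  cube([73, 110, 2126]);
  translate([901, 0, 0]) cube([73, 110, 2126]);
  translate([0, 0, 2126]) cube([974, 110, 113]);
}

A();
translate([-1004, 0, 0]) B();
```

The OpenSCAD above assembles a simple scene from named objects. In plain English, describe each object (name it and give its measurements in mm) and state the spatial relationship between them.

A is a simple wooden stool: a rectangular seat 300 mm (x) by 299 mm (y), 38 mm thick, top face at z = 397 mm, on four round legs, each 38 mm in diameter. The legs rest on z = 0, each leg's axis is inset half a diameter from the nearest pair of seat edges (so the leg's bounding box is flush with the corner).

B is a door frame. The clear opening is 828 mm wide and 2126 mm high. Two 73 mm wide jambs, 110 mm deep, stand either side of the opening from the floor to the top of the opening. A 113 mm thick head sits across the top of both jambs, spanning the full outside width of the frame.

The door frame is on the floor beside the stool on its −x side.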